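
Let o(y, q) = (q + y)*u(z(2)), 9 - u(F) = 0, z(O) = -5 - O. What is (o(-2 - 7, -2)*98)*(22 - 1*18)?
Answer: -38808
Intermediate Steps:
u(F) = 9 (u(F) = 9 - 1*0 = 9 + 0 = 9)
o(y, q) = 9*q + 9*y (o(y, q) = (q + y)*9 = 9*q + 9*y)
(o(-2 - 7, -2)*98)*(22 - 1*18) = ((9*(-2) + 9*(-2 - 7))*98)*(22 - 1*18) = ((-18 + 9*(-9))*98)*(22 - 18) = ((-18 - 81)*98)*4 = -99*98*4 = -9702*4 = -38808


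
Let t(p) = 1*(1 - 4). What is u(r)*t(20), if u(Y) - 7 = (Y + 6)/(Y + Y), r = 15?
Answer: -231/10 ≈ -23.100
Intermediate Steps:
u(Y) = 7 + (6 + Y)/(2*Y) (u(Y) = 7 + (Y + 6)/(Y + Y) = 7 + (6 + Y)/((2*Y)) = 7 + (6 + Y)*(1/(2*Y)) = 7 + (6 + Y)/(2*Y))
t(p) = -3 (t(p) = 1*(-3) = -3)
u(r)*t(20) = (15/2 + 3/15)*(-3) = (15/2 + 3*(1/15))*(-3) = (15/2 + 1/5)*(-3) = (77/10)*(-3) = -231/10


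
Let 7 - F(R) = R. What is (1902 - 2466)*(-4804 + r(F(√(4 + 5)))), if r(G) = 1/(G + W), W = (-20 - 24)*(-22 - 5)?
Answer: 807417747/298 ≈ 2.7095e+6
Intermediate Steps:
F(R) = 7 - R
W = 1188 (W = -44*(-27) = 1188)
r(G) = 1/(1188 + G) (r(G) = 1/(G + 1188) = 1/(1188 + G))
(1902 - 2466)*(-4804 + r(F(√(4 + 5)))) = (1902 - 2466)*(-4804 + 1/(1188 + (7 - √(4 + 5)))) = -564*(-4804 + 1/(1188 + (7 - √9))) = -564*(-4804 + 1/(1188 + (7 - 1*3))) = -564*(-4804 + 1/(1188 + (7 - 3))) = -564*(-4804 + 1/(1188 + 4)) = -564*(-4804 + 1/1192) = -564*(-5726367/1192) = 807417747/298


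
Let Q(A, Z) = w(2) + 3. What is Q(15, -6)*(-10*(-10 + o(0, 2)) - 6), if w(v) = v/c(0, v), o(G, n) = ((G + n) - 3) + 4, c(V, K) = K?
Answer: 256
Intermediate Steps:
o(G, n) = 1 + G + n (o(G, n) = (-3 + G + n) + 4 = 1 + G + n)
w(v) = 1 (w(v) = v/v = 1)
Q(A, Z) = 4 (Q(A, Z) = 1 + 3 = 4)
Q(15, -6)*(-10*(-10 + o(0, 2)) - 6) = 4*(-10*(-10 + (1 + 0 + 2)) - 6) = 4*(-10*(-10 + 3) - 6) = 4*(-10*(-7) - 6) = 4*(70 - 6) = 4*64 = 256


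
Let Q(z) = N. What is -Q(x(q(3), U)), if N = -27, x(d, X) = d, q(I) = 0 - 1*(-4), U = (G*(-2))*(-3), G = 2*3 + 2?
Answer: 27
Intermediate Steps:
G = 8 (G = 6 + 2 = 8)
U = 48 (U = (8*(-2))*(-3) = -16*(-3) = 48)
q(I) = 4 (q(I) = 0 + 4 = 4)
Q(z) = -27
-Q(x(q(3), U)) = -1*(-27) = 27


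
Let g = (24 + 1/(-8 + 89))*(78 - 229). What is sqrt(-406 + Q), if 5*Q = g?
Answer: 5*I*sqrt(3665)/9 ≈ 33.633*I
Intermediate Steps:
g = -293695/81 (g = (24 + 1/81)*(-151) = (1945/81)*(-151) = -293695/81 ≈ -3625.9)
Q = -58739/81 (Q = (1/5)*(-293695/81) = -58739/81 ≈ -725.17)
sqrt(-406 + Q) = sqrt(-406 - 58739/81) = sqrt(-91625/81) = 5*I*sqrt(3665)/9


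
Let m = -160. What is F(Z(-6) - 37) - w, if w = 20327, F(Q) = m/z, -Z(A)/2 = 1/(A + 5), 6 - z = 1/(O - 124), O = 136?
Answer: -1445137/71 ≈ -20354.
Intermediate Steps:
z = 71/12 (z = 6 - 1/(136 - 124) = 6 - 1/12 = 71/12 ≈ 5.9167)
Z(A) = -2/(5 + A) (Z(A) = -2/(A + 5) = -2/(5 + A))
F(Q) = -1920/71 (F(Q) = -160/71/12 = -160*12/71 = -1920/71)
F(Z(-6) - 37) - w = -1920/71 - 1*20327 = -1920/71 - 20327 = -1445137/71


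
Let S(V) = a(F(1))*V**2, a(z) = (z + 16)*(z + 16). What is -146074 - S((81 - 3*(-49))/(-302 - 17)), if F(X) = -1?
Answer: -14876332714/101761 ≈ -1.4619e+5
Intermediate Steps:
a(z) = (16 + z)**2 (a(z) = (16 + z)*(16 + z) = (16 + z)**2)
S(V) = 225*V**2 (S(V) = (16 - 1)**2*V**2 = 15**2*V**2 = 225*V**2)
-146074 - S((81 - 3*(-49))/(-302 - 17)) = -146074 - 225*((81 - 3*(-49))/(-302 - 17))**2 = -146074 - 225*((81 + 147)/(-319))**2 = -146074 - 225*(228*(-1/319))**2 = -146074 - 225*(-228/319)**2 = -146074 - 225*51984/101761 = -146074 - 1*11696400/101761 = -146074 - 11696400/101761 = -14876332714/101761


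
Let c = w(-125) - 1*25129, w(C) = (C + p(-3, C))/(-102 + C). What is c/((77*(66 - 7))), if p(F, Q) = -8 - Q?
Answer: -5704275/1031261 ≈ -5.5314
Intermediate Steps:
w(C) = -8/(-102 + C) (w(C) = (C + (-8 - C))/(-102 + C) = -8/(-102 + C))
c = -5704275/227 (c = -8/(-102 - 125) - 1*25129 = -8/(-227) - 25129 = -8*(-1/227) - 25129 = 8/227 - 25129 = -5704275/227 ≈ -25129.)
c/((77*(66 - 7))) = -5704275*1/(77*(66 - 7))/227 = -5704275/(227*(77*59)) = -5704275/227/4543 = -5704275/227*1/4543 = -5704275/1031261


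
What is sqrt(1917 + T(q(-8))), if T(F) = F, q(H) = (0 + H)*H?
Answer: sqrt(1981) ≈ 44.508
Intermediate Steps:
q(H) = H**2 (q(H) = H*H = H**2)
sqrt(1917 + T(q(-8))) = sqrt(1917 + (-8)**2) = sqrt(1917 + 64) = sqrt(1981)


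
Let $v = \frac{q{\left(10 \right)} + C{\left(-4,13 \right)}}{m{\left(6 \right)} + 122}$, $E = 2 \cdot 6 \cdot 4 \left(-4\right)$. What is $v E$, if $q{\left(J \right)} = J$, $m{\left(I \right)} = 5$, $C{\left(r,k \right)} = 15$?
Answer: $- \frac{4800}{127} \approx -37.795$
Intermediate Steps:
$E = -192$ ($E = 12 \left(-16\right) = -192$)
$v = \frac{25}{127}$ ($v = \frac{10 + 15}{5 + 122} = \frac{25}{127} \approx 0.19685$)
$v E = \frac{25}{127} \left(-192\right) = - \frac{4800}{127}$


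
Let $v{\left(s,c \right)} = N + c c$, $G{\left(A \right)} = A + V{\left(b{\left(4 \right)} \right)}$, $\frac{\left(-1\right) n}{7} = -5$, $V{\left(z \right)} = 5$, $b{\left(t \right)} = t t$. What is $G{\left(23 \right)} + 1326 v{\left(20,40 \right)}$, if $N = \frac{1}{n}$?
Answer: $\frac{74258306}{35} \approx 2.1217 \cdot 10^{6}$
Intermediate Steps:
$b{\left(t \right)} = t^{2}$
$n = 35$ ($n = \left(-7\right) \left(-5\right) = 35$)
$N = \frac{1}{35} \approx 0.028571$
$G{\left(A \right)} = 5 + A$ ($G{\left(A \right)} = A + 5 = 5 + A$)
$v{\left(s,c \right)} = \frac{1}{35} + c^{2}$ ($v{\left(s,c \right)} = \frac{1}{35} + c c = \frac{1}{35} + c^{2}$)
$G{\left(23 \right)} + 1326 v{\left(20,40 \right)} = \left(5 + 23\right) + 1326 \left(\frac{1}{35} + 40^{2}\right) = 28 + 1326 \left(\frac{1}{35} + 1600\right) = 28 + 1326 \cdot \frac{56001}{35} = 28 + \frac{74257326}{35} = \frac{74258306}{35}$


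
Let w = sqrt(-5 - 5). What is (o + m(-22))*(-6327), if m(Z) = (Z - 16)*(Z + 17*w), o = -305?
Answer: -3359637 + 4087242*I*sqrt(10) ≈ -3.3596e+6 + 1.2925e+7*I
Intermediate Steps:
w = I*sqrt(10) (w = sqrt(-10) = I*sqrt(10) ≈ 3.1623*I)
m(Z) = (-16 + Z)*(Z + 17*I*sqrt(10)) (m(Z) = (Z - 16)*(Z + 17*(I*sqrt(10))) = (-16 + Z)*(Z + 17*I*sqrt(10)))
(o + m(-22))*(-6327) = (-305 + ((-22)**2 - 16*(-22) - 272*I*sqrt(10) + 17*I*(-22)*sqrt(10)))*(-6327) = (-305 + (484 + 352 - 272*I*sqrt(10) - 374*I*sqrt(10)))*(-6327) = (-305 + (836 - 646*I*sqrt(10)))*(-6327) = (531 - 646*I*sqrt(10))*(-6327) = -3359637 + 4087242*I*sqrt(10)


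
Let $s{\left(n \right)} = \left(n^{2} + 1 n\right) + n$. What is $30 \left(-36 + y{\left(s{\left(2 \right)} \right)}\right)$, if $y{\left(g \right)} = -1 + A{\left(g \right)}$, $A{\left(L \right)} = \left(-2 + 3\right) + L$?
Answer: $-840$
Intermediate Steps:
$A{\left(L \right)} = 1 + L$
$s{\left(n \right)} = n^{2} + 2 n$ ($s{\left(n \right)} = \left(n^{2} + n\right) + n = \left(n + n^{2}\right) + n = n^{2} + 2 n$)
$y{\left(g \right)} = g$ ($y{\left(g \right)} = -1 + \left(1 + g\right) = g$)
$30 \left(-36 + y{\left(s{\left(2 \right)} \right)}\right) = 30 \left(-36 + 2 \left(2 + 2\right)\right) = 30 \left(-36 + 2 \cdot 4\right) = 30 \left(-36 + 8\right) = 30 \left(-28\right) = -840$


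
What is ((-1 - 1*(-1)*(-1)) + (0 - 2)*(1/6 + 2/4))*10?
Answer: -100/3 ≈ -33.333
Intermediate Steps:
((-1 - 1*(-1)*(-1)) + (0 - 2)*(1/6 + 2/4))*10 = ((-1 + 1*(-1)) - 2*(1*(⅙) + 2*(¼)))*10 = ((-1 - 1) - 2*(⅙ + ½))*10 = (-2 - 2*⅔)*10 = (-2 - 4/3)*10 = -10/3*10 = -100/3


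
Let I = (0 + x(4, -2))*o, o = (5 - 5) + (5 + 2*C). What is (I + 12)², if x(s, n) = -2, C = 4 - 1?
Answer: 100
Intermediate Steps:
C = 3
o = 11 (o = (5 - 5) + (5 + 2*3) = 0 + (5 + 6) = 0 + 11 = 11)
I = -22 (I = (0 - 2)*11 = -2*11 = -22)
(I + 12)² = (-22 + 12)² = (-10)² = 100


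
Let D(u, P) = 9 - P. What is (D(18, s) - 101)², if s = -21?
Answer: 5041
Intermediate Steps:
(D(18, s) - 101)² = ((9 - 1*(-21)) - 101)² = ((9 + 21) - 101)² = (30 - 101)² = (-71)² = 5041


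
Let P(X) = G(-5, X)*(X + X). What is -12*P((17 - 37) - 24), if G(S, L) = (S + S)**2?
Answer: 105600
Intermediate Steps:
G(S, L) = 4*S**2 (G(S, L) = (2*S)**2 = 4*S**2)
P(X) = 200*X (P(X) = (4*(-5)**2)*(X + X) = (4*25)*(2*X) = 100*(2*X) = 200*X)
-12*P((17 - 37) - 24) = -2400*((17 - 37) - 24) = -2400*(-20 - 24) = -2400*(-44) = -12*(-8800) = 105600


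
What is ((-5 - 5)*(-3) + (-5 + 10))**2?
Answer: 1225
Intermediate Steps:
((-5 - 5)*(-3) + (-5 + 10))**2 = (-10*(-3) + 5)**2 = (30 + 5)**2 = 35**2 = 1225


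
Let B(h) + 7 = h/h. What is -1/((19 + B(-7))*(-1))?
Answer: 1/13 ≈ 0.076923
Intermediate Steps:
B(h) = -6 (B(h) = -7 + h/h = -7 + 1 = -6)
-1/((19 + B(-7))*(-1)) = -1/((19 - 6)*(-1)) = -1/(13*(-1)) = -1/(-13) = -1*(-1/13) = 1/13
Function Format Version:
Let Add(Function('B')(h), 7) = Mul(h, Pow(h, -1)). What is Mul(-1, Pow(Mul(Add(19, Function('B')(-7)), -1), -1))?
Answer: Rational(1, 13) ≈ 0.076923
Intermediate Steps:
Function('B')(h) = -6 (Function('B')(h) = Add(-7, Mul(h, Pow(h, -1))) = Add(-7, 1) = -6)
Mul(-1, Pow(Mul(Add(19, Function('B')(-7)), -1), -1)) = Mul(-1, Pow(Mul(Add(19, -6), -1), -1)) = Mul(-1, Pow(Mul(13, -1), -1)) = Mul(-1, Pow(-13, -1)) = Mul(-1, Rational(-1, 13)) = Rational(1, 13)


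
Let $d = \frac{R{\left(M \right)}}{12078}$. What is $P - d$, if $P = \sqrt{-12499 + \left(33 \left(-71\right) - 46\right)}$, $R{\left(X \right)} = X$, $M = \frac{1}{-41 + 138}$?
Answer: $- \frac{1}{1171566} + 2 i \sqrt{3722} \approx -8.5356 \cdot 10^{-7} + 122.02 i$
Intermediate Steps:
$M = \frac{1}{97} \approx 0.010309$
$P = 2 i \sqrt{3722}$ ($P = \sqrt{-12499 - 2389} = \sqrt{-14888} = 2 i \sqrt{3722} \approx 122.02 i$)
$d = \frac{1}{1171566}$ ($d = \frac{1}{97 \cdot 12078} = \frac{1}{97} \cdot \frac{1}{12078} = \frac{1}{1171566} \approx 8.5356 \cdot 10^{-7}$)
$P - d = 2 i \sqrt{3722} - \frac{1}{1171566} = - \frac{1}{1171566} + 2 i \sqrt{3722}$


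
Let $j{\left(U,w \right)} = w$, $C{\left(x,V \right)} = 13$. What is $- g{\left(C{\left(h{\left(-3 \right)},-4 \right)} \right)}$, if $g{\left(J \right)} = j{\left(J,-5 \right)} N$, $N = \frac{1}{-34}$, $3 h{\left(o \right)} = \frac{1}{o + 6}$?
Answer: $- \frac{5}{34} \approx -0.14706$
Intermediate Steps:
$h{\left(o \right)} = \frac{1}{3 \left(6 + o\right)}$ ($h{\left(o \right)} = \frac{1}{3 \left(o + 6\right)} = \frac{1}{3 \left(6 + o\right)}$)
$N = - \frac{1}{34} \approx -0.029412$
$g{\left(J \right)} = \frac{5}{34}$ ($g{\left(J \right)} = \left(-5\right) \left(- \frac{1}{34}\right) = \frac{5}{34}$)
$- g{\left(C{\left(h{\left(-3 \right)},-4 \right)} \right)} = \left(-1\right) \frac{5}{34} = - \frac{5}{34}$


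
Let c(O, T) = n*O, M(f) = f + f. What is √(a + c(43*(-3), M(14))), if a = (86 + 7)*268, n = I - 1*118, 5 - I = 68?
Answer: √48273 ≈ 219.71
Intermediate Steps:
I = -63 (I = 5 - 1*68 = 5 - 68 = -63)
n = -181 (n = -63 - 1*118 = -63 - 118 = -181)
M(f) = 2*f
c(O, T) = -181*O
a = 24924 (a = 93*268 = 24924)
√(a + c(43*(-3), M(14))) = √(24924 - 7783*(-3)) = √(24924 - 181*(-129)) = √(24924 + 23349) = √48273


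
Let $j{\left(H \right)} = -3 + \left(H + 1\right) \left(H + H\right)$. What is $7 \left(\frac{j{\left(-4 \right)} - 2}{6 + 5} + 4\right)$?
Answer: $\frac{441}{11} \approx 40.091$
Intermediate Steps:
$j{\left(H \right)} = -3 + 2 H \left(1 + H\right)$ ($j{\left(H \right)} = -3 + \left(1 + H\right) 2 H = -3 + 2 H \left(1 + H\right)$)
$7 \left(\frac{j{\left(-4 \right)} - 2}{6 + 5} + 4\right) = 7 \left(\frac{\left(-3 + 2 \left(-4\right) + 2 \left(-4\right)^{2}\right) - 2}{6 + 5} + 4\right) = 7 \left(\frac{\left(-3 - 8 + 2 \cdot 16\right) - 2}{11} + 4\right) = 7 \left(\left(\left(-3 - 8 + 32\right) - 2\right) \frac{1}{11} + 4\right) = 7 \left(\left(21 - 2\right) \frac{1}{11} + 4\right) = 7 \left(19 \cdot \frac{1}{11} + 4\right) = 7 \left(\frac{19}{11} + 4\right) = 7 \cdot \frac{63}{11} = \frac{441}{11}$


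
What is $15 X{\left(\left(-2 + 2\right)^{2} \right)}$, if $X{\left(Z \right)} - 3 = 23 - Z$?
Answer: $390$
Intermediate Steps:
$X{\left(Z \right)} = 26 - Z$ ($X{\left(Z \right)} = 3 - \left(-23 + Z\right) = 26 - Z$)
$15 X{\left(\left(-2 + 2\right)^{2} \right)} = 15 \left(26 - \left(-2 + 2\right)^{2}\right) = 15 \left(26 - 0^{2}\right) = 15 \left(26 - 0\right) = 15 \left(26 + 0\right) = 15 \cdot 26 = 390$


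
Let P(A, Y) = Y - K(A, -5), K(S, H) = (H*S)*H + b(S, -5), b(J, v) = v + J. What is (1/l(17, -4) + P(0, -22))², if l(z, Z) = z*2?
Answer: 332929/1156 ≈ 288.00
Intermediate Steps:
b(J, v) = J + v
K(S, H) = -5 + S + S*H² (K(S, H) = (H*S)*H + (S - 5) = S*H² + (-5 + S) = -5 + S + S*H²)
l(z, Z) = 2*z
P(A, Y) = 5 + Y - 26*A (P(A, Y) = Y - (-5 + A + A*(-5)²) = Y - (-5 + A + A*25) = Y - (-5 + A + 25*A) = Y - (-5 + 26*A) = Y + (5 - 26*A) = 5 + Y - 26*A)
(1/l(17, -4) + P(0, -22))² = (1/(2*17) + (5 - 22 - 26*0))² = (1/34 + (5 - 22 + 0))² = (1/34 - 17)² = (-577/34)² = 332929/1156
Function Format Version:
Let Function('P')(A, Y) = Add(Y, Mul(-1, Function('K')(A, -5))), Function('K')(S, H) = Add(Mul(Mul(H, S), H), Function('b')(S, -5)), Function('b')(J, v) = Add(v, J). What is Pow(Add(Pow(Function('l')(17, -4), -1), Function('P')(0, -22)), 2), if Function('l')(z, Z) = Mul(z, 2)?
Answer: Rational(332929, 1156) ≈ 288.00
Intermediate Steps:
Function('b')(J, v) = Add(J, v)
Function('K')(S, H) = Add(-5, S, Mul(S, Pow(H, 2))) (Function('K')(S, H) = Add(Mul(Mul(H, S), H), Add(S, -5)) = Add(Mul(S, Pow(H, 2)), Add(-5, S)) = Add(-5, S, Mul(S, Pow(H, 2))))
Function('l')(z, Z) = Mul(2, z)
Function('P')(A, Y) = Add(5, Y, Mul(-26, A)) (Function('P')(A, Y) = Add(Y, Mul(-1, Add(-5, A, Mul(A, Pow(-5, 2))))) = Add(Y, Mul(-1, Add(-5, A, Mul(A, 25)))) = Add(Y, Mul(-1, Add(-5, A, Mul(25, A)))) = Add(Y, Mul(-1, Add(-5, Mul(26, A)))) = Add(Y, Add(5, Mul(-26, A))) = Add(5, Y, Mul(-26, A)))
Pow(Add(Pow(Function('l')(17, -4), -1), Function('P')(0, -22)), 2) = Pow(Add(Pow(Mul(2, 17), -1), Add(5, -22, Mul(-26, 0))), 2) = Pow(Add(Pow(34, -1), Add(5, -22, 0)), 2) = Pow(Add(Rational(1, 34), -17), 2) = Pow(Rational(-577, 34), 2) = Rational(332929, 1156)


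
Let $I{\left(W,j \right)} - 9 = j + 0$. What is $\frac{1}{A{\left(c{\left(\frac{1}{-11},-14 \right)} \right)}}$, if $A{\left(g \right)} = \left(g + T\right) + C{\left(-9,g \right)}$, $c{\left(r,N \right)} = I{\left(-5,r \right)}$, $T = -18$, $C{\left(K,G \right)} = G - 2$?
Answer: $- \frac{11}{24} \approx -0.45833$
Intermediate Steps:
$C{\left(K,G \right)} = -2 + G$ ($C{\left(K,G \right)} = G - 2 = -2 + G$)
$I{\left(W,j \right)} = 9 + j$ ($I{\left(W,j \right)} = 9 + \left(j + 0\right) = 9 + j$)
$c{\left(r,N \right)} = 9 + r$
$A{\left(g \right)} = -20 + 2 g$ ($A{\left(g \right)} = \left(g - 18\right) + \left(-2 + g\right) = \left(-18 + g\right) + \left(-2 + g\right) = -20 + 2 g$)
$\frac{1}{A{\left(c{\left(\frac{1}{-11},-14 \right)} \right)}} = \frac{1}{-20 + 2 \left(9 + \frac{1}{-11}\right)} = \frac{1}{-20 + 2 \left(9 - \frac{1}{11}\right)} = \frac{1}{-20 + 2 \cdot \frac{98}{11}} = \frac{1}{-20 + \frac{196}{11}} = \frac{1}{- \frac{24}{11}} = - \frac{11}{24}$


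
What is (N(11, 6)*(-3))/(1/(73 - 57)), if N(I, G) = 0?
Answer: 0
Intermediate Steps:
(N(11, 6)*(-3))/(1/(73 - 57)) = (0*(-3))/(1/(73 - 57)) = 0/(1/16) = 0*16 = 0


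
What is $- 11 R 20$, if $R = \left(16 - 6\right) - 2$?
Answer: $-1760$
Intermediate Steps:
$R = 8$ ($R = 10 - 2 = 8$)
$- 11 R 20 = \left(-11\right) 8 \cdot 20 = \left(-88\right) 20 = -1760$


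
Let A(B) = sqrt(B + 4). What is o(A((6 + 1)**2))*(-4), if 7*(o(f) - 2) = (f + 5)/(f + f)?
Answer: -58/7 - 10*sqrt(53)/371 ≈ -8.4819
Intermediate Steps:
A(B) = sqrt(4 + B)
o(f) = 2 + (5 + f)/(14*f) (o(f) = 2 + ((f + 5)/(f + f))/7 = 2 + ((5 + f)/((2*f)))/7 = 2 + ((5 + f)*(1/(2*f)))/7 = 2 + ((5 + f)/(2*f))/7 = 2 + (5 + f)/(14*f))
o(A((6 + 1)**2))*(-4) = ((5 + 29*sqrt(4 + (6 + 1)**2))/(14*(sqrt(4 + (6 + 1)**2))))*(-4) = ((5 + 29*sqrt(4 + 7**2))/(14*(sqrt(4 + 7**2))))*(-4) = ((5 + 29*sqrt(4 + 49))/(14*(sqrt(4 + 49))))*(-4) = ((5 + 29*sqrt(53))/(14*(sqrt(53))))*(-4) = ((sqrt(53)/53)*(5 + 29*sqrt(53))/14)*(-4) = (sqrt(53)*(5 + 29*sqrt(53))/742)*(-4) = -2*sqrt(53)*(5 + 29*sqrt(53))/371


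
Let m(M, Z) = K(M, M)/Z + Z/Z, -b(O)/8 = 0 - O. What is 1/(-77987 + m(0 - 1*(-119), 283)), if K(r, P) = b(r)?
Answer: -283/22069086 ≈ -1.2823e-5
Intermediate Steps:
b(O) = 8*O (b(O) = -8*(0 - O) = -(-8)*O = 8*O)
K(r, P) = 8*r
m(M, Z) = 1 + 8*M/Z (m(M, Z) = (8*M)/Z + Z/Z = 8*M/Z + 1 = 1 + 8*M/Z)
1/(-77987 + m(0 - 1*(-119), 283)) = 1/(-77987 + (283 + 8*(0 - 1*(-119)))/283) = 1/(-77987 + (283 + 8*(0 + 119))/283) = 1/(-77987 + (283 + 8*119)/283) = 1/(-77987 + (283 + 952)/283) = 1/(-77987 + (1/283)*1235) = 1/(-77987 + 1235/283) = 1/(-22069086/283) = -283/22069086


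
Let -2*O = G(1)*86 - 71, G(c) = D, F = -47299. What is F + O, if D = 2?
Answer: -94699/2 ≈ -47350.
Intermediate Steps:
G(c) = 2
O = -101/2 (O = -(2*86 - 71)/2 = -(172 - 71)/2 = -1/2*101 = -101/2 ≈ -50.500)
F + O = -47299 - 101/2 = -94699/2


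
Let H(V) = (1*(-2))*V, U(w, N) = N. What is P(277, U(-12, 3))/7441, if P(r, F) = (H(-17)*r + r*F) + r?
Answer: 10526/7441 ≈ 1.4146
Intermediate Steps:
H(V) = -2*V
P(r, F) = 35*r + F*r (P(r, F) = ((-2*(-17))*r + r*F) + r = (34*r + F*r) + r = 35*r + F*r)
P(277, U(-12, 3))/7441 = (277*(35 + 3))/7441 = (277*38)*(1/7441) = 10526*(1/7441) = 10526/7441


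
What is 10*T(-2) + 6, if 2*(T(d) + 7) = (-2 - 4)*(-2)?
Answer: -4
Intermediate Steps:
T(d) = -1 (T(d) = -7 + ((-2 - 4)*(-2))/2 = -7 + (-6*(-2))/2 = -7 + (½)*12 = -7 + 6 = -1)
10*T(-2) + 6 = 10*(-1) + 6 = -10 + 6 = -4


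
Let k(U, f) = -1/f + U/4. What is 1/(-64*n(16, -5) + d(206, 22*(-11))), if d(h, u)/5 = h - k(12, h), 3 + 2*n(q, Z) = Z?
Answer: 206/261831 ≈ 0.00078677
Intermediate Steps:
n(q, Z) = -3/2 + Z/2
k(U, f) = -1/f + U/4 (k(U, f) = -1/f + U*(¼) = -1/f + U/4)
d(h, u) = -15 + 5*h + 5/h (d(h, u) = 5*(h - (-1/h + (¼)*12)) = 5*(h - (-1/h + 3)) = 5*(h - (3 - 1/h)) = 5*(h + (-3 + 1/h)) = 5*(-3 + h + 1/h) = -15 + 5*h + 5/h)
1/(-64*n(16, -5) + d(206, 22*(-11))) = 1/(-64*(-3/2 + (½)*(-5)) + (-15 + 5*206 + 5/206)) = 1/(-64*(-3/2 - 5/2) + (-15 + 1030 + 5*(1/206))) = 1/(-64*(-4) + (-15 + 1030 + 5/206)) = 1/(256 + 209095/206) = 1/(261831/206) = 206/261831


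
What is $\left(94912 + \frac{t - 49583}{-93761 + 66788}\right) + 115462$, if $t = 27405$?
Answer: $\frac{5674440080}{26973} \approx 2.1037 \cdot 10^{5}$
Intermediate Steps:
$\left(94912 + \frac{t - 49583}{-93761 + 66788}\right) + 115462 = \left(94912 + \frac{27405 - 49583}{-93761 + 66788}\right) + 115462 = \left(94912 - \frac{22178}{-26973}\right) + 115462 = \left(94912 - - \frac{22178}{26973}\right) + 115462 = \left(94912 + \frac{22178}{26973}\right) + 115462 = \frac{2560083554}{26973} + 115462 = \frac{5674440080}{26973}$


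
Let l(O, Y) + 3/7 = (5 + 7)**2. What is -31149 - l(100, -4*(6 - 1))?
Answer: -219048/7 ≈ -31293.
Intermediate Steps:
l(O, Y) = 1005/7 (l(O, Y) = -3/7 + (5 + 7)**2 = -3/7 + 12**2 = -3/7 + 144 = 1005/7)
-31149 - l(100, -4*(6 - 1)) = -31149 - 1*1005/7 = -31149 - 1005/7 = -219048/7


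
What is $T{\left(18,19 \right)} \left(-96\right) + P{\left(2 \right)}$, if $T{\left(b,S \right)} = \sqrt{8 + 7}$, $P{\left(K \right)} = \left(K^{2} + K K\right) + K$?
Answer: $10 - 96 \sqrt{15} \approx -361.81$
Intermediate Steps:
$P{\left(K \right)} = K + 2 K^{2}$ ($P{\left(K \right)} = \left(K^{2} + K^{2}\right) + K = 2 K^{2} + K = K + 2 K^{2}$)
$T{\left(b,S \right)} = \sqrt{15}$
$T{\left(18,19 \right)} \left(-96\right) + P{\left(2 \right)} = \sqrt{15} \left(-96\right) + 2 \left(1 + 2 \cdot 2\right) = - 96 \sqrt{15} + 2 \left(1 + 4\right) = - 96 \sqrt{15} + 2 \cdot 5 = - 96 \sqrt{15} + 10 = 10 - 96 \sqrt{15}$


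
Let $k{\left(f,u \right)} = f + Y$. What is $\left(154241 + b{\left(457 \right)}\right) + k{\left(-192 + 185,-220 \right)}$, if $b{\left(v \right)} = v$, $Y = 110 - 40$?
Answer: $154761$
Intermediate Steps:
$Y = 70$ ($Y = 110 - 40 = 70$)
$k{\left(f,u \right)} = 70 + f$ ($k{\left(f,u \right)} = f + 70 = 70 + f$)
$\left(154241 + b{\left(457 \right)}\right) + k{\left(-192 + 185,-220 \right)} = \left(154241 + 457\right) + \left(70 + \left(-192 + 185\right)\right) = 154698 + \left(70 - 7\right) = 154698 + 63 = 154761$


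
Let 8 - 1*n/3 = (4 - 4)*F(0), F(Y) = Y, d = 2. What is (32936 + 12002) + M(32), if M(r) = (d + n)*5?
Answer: 45068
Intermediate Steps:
n = 24 (n = 24 - 3*(4 - 4)*0 = 24 - 0*0 = 24 - 3*0 = 24 + 0 = 24)
M(r) = 130 (M(r) = (2 + 24)*5 = 26*5 = 130)
(32936 + 12002) + M(32) = (32936 + 12002) + 130 = 44938 + 130 = 45068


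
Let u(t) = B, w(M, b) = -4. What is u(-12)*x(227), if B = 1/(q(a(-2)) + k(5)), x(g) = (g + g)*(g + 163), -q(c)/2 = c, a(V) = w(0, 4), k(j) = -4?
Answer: 44265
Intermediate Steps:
a(V) = -4
q(c) = -2*c
x(g) = 2*g*(163 + g) (x(g) = (2*g)*(163 + g) = 2*g*(163 + g))
B = ¼ (B = 1/(-2*(-4) - 4) = 1/(8 - 4) = 1/4 = ¼ ≈ 0.25000)
u(t) = ¼
u(-12)*x(227) = (2*227*(163 + 227))/4 = (2*227*390)/4 = (¼)*177060 = 44265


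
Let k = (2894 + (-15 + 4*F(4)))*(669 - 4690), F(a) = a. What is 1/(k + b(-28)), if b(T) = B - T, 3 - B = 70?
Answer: -1/11640834 ≈ -8.5905e-8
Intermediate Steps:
B = -67 (B = 3 - 1*70 = 3 - 70 = -67)
k = -11640795 (k = (2894 + (-15 + 4*4))*(669 - 4690) = (2894 + (-15 + 16))*(-4021) = (2894 + 1)*(-4021) = 2895*(-4021) = -11640795)
b(T) = -67 - T
1/(k + b(-28)) = 1/(-11640795 + (-67 - 1*(-28))) = 1/(-11640795 + (-67 + 28)) = 1/(-11640795 - 39) = 1/(-11640834) = -1/11640834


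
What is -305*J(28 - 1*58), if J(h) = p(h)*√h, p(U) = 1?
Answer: -305*I*√30 ≈ -1670.6*I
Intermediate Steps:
J(h) = √h (J(h) = 1*√h = √h)
-305*J(28 - 1*58) = -305*√(28 - 1*58) = -305*√(28 - 58) = -305*I*√30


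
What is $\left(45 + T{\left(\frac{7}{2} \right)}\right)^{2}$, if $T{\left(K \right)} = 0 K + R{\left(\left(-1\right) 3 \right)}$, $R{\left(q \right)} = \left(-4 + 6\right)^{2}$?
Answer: $2401$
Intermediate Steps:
$R{\left(q \right)} = 4$ ($R{\left(q \right)} = 2^{2} = 4$)
$T{\left(K \right)} = 4$ ($T{\left(K \right)} = 0 K + 4 = 0 + 4 = 4$)
$\left(45 + T{\left(\frac{7}{2} \right)}\right)^{2} = \left(45 + 4\right)^{2} = 49^{2} = 2401$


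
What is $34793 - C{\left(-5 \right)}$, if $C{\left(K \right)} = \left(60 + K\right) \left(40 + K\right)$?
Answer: $32868$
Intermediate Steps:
$C{\left(K \right)} = \left(40 + K\right) \left(60 + K\right)$
$34793 - C{\left(-5 \right)} = 34793 - \left(2400 + \left(-5\right)^{2} + 100 \left(-5\right)\right) = 34793 - \left(2400 + 25 - 500\right) = 34793 - 1925 = 32868$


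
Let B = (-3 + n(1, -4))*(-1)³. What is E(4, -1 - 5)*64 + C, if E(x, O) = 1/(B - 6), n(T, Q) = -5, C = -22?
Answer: 10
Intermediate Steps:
B = 8 (B = (-3 - 5)*(-1)³ = -8*(-1) = 8)
E(x, O) = ½ (E(x, O) = 1/(8 - 6) = 1/2 = ½)
E(4, -1 - 5)*64 + C = (½)*64 - 22 = 32 - 22 = 10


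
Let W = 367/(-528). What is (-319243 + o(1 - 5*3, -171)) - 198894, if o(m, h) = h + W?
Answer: -273666991/528 ≈ -5.1831e+5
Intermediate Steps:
W = -367/528 (W = 367*(-1/528) = -367/528 ≈ -0.69508)
o(m, h) = -367/528 + h (o(m, h) = h - 367/528 = -367/528 + h)
(-319243 + o(1 - 5*3, -171)) - 198894 = (-319243 + (-367/528 - 171)) - 198894 = (-319243 - 90655/528) - 198894 = -168650959/528 - 198894 = -273666991/528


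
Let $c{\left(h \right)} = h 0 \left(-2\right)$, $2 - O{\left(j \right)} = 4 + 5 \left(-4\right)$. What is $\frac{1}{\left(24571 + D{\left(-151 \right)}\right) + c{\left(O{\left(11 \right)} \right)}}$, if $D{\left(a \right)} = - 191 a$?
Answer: $\frac{1}{53412} \approx 1.8722 \cdot 10^{-5}$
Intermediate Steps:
$O{\left(j \right)} = 18$ ($O{\left(j \right)} = 2 - \left(4 + 5 \left(-4\right)\right) = 2 - \left(4 - 20\right) = 2 - -16 = 2 + 16 = 18$)
$c{\left(h \right)} = 0$ ($c{\left(h \right)} = 0 \left(-2\right) = 0$)
$\frac{1}{\left(24571 + D{\left(-151 \right)}\right) + c{\left(O{\left(11 \right)} \right)}} = \frac{1}{\left(24571 - -28841\right) + 0} = \frac{1}{\left(24571 + 28841\right) + 0} = \frac{1}{53412 + 0} = \frac{1}{53412}$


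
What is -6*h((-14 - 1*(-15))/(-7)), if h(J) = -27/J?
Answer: -1134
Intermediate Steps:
-6*h((-14 - 1*(-15))/(-7)) = -(-162)/((-14 - 1*(-15))/(-7)) = -(-162)/((-14 + 15)*(-⅐)) = -(-162)/(1*(-⅐)) = -(-162)/(-⅐) = -(-162)*(-7) = -6*189 = -1134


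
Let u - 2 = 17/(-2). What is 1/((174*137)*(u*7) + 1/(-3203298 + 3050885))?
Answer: -152413/165311559778 ≈ -9.2197e-7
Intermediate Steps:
u = -13/2 (u = 2 + 17/(-2) = 2 + 17*(-1/2) = 2 - 17/2 = -13/2 ≈ -6.5000)
1/((174*137)*(u*7) + 1/(-3203298 + 3050885)) = 1/((174*137)*(-13/2*7) + 1/(-3203298 + 3050885)) = 1/(23838*(-91/2) + 1/(-152413)) = 1/(-1084629 - 1/152413) = 1/(-165311559778/152413) = -152413/165311559778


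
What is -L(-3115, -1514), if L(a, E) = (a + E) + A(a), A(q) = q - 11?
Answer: 7755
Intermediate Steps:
A(q) = -11 + q
L(a, E) = -11 + E + 2*a (L(a, E) = (a + E) + (-11 + a) = (E + a) + (-11 + a) = -11 + E + 2*a)
-L(-3115, -1514) = -(-11 - 1514 + 2*(-3115)) = -(-11 - 1514 - 6230) = -1*(-7755) = 7755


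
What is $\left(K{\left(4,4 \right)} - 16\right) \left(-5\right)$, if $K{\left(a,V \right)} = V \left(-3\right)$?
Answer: $140$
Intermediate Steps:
$K{\left(a,V \right)} = - 3 V$
$\left(K{\left(4,4 \right)} - 16\right) \left(-5\right) = \left(\left(-3\right) 4 - 16\right) \left(-5\right) = \left(-12 - 16\right) \left(-5\right) = \left(-28\right) \left(-5\right) = 140$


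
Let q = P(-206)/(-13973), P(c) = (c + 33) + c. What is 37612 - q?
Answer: 525552097/13973 ≈ 37612.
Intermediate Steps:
P(c) = 33 + 2*c (P(c) = (33 + c) + c = 33 + 2*c)
q = 379/13973 (q = (33 + 2*(-206))/(-13973) = (33 - 412)*(-1/13973) = -379*(-1/13973) = 379/13973 ≈ 0.027124)
37612 - q = 37612 - 1*379/13973 = 37612 - 379/13973 = 525552097/13973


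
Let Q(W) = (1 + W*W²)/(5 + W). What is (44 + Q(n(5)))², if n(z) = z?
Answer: 80089/25 ≈ 3203.6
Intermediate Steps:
Q(W) = (1 + W³)/(5 + W)
(44 + Q(n(5)))² = (44 + (1 + 5³)/(5 + 5))² = (44 + (1 + 125)/10)² = (44 + (⅒)*126)² = (44 + 63/5)² = (283/5)² = 80089/25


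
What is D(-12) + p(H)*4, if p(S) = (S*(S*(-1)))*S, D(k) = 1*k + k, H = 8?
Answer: -2072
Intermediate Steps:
D(k) = 2*k (D(k) = k + k = 2*k)
p(S) = -S**3 (p(S) = (S*(-S))*S = (-S**2)*S = -S**3)
D(-12) + p(H)*4 = 2*(-12) - 1*8**3*4 = -24 - 1*512*4 = -24 - 512*4 = -24 - 2048 = -2072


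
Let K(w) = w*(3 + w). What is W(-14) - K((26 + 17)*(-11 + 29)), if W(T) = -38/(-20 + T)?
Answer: -10223747/17 ≈ -6.0140e+5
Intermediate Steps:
W(-14) - K((26 + 17)*(-11 + 29)) = -38/(-20 - 14) - (26 + 17)*(-11 + 29)*(3 + (26 + 17)*(-11 + 29)) = -38/(-34) - 43*18*(3 + 43*18) = -38*(-1/34) - 774*(3 + 774) = 19/17 - 774*777 = 19/17 - 1*601398 = 19/17 - 601398 = -10223747/17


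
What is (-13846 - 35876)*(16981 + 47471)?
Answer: -3204682344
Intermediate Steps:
(-13846 - 35876)*(16981 + 47471) = -49722*64452 = -3204682344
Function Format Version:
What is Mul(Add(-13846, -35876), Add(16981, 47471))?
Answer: -3204682344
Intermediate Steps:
Mul(Add(-13846, -35876), Add(16981, 47471)) = Mul(-49722, 64452) = -3204682344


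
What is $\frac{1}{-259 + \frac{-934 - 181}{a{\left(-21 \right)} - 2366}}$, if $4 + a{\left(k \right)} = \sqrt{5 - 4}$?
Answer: $- \frac{2369}{612456} \approx -0.003868$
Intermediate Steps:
$a{\left(k \right)} = -3$ ($a{\left(k \right)} = -4 + \sqrt{5 - 4} = -4 + \sqrt{1} = -4 + 1 = -3$)
$\frac{1}{-259 + \frac{-934 - 181}{a{\left(-21 \right)} - 2366}} = \frac{1}{-259 + \frac{-934 - 181}{-3 - 2366}} = \frac{1}{-259 - \frac{1115}{-2369}} = \frac{1}{-259 - - \frac{1115}{2369}} = \frac{1}{-259 + \frac{1115}{2369}} = \frac{1}{- \frac{612456}{2369}} = - \frac{2369}{612456}$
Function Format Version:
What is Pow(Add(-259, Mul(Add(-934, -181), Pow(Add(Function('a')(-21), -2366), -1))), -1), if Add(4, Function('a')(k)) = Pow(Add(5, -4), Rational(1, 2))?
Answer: Rational(-2369, 612456) ≈ -0.0038680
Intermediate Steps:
Function('a')(k) = -3 (Function('a')(k) = Add(-4, Pow(Add(5, -4), Rational(1, 2))) = Add(-4, Pow(1, Rational(1, 2))) = Add(-4, 1) = -3)
Pow(Add(-259, Mul(Add(-934, -181), Pow(Add(Function('a')(-21), -2366), -1))), -1) = Pow(Add(-259, Mul(Add(-934, -181), Pow(Add(-3, -2366), -1))), -1) = Pow(Add(-259, Mul(-1115, Pow(-2369, -1))), -1) = Pow(Add(-259, Mul(-1115, Rational(-1, 2369))), -1) = Pow(Add(-259, Rational(1115, 2369)), -1) = Pow(Rational(-612456, 2369), -1) = Rational(-2369, 612456)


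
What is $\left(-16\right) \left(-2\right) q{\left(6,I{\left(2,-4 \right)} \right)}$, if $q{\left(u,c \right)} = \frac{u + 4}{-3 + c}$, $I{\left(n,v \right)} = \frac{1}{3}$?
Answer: $-120$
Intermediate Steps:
$I{\left(n,v \right)} = \frac{1}{3}$
$q{\left(u,c \right)} = \frac{4 + u}{-3 + c}$
$\left(-16\right) \left(-2\right) q{\left(6,I{\left(2,-4 \right)} \right)} = \left(-16\right) \left(-2\right) \frac{4 + 6}{-3 + \frac{1}{3}} = 32 \frac{1}{- \frac{8}{3}} \cdot 10 = 32 \left(\left(- \frac{3}{8}\right) 10\right) = 32 \left(- \frac{15}{4}\right) = -120$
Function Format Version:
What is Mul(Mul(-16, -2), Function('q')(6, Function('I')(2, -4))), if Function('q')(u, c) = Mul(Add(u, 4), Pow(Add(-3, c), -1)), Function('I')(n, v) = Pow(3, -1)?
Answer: -120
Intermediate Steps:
Function('I')(n, v) = Rational(1, 3)
Function('q')(u, c) = Mul(Pow(Add(-3, c), -1), Add(4, u)) (Function('q')(u, c) = Mul(Add(4, u), Pow(Add(-3, c), -1)) = Mul(Pow(Add(-3, c), -1), Add(4, u)))
Mul(Mul(-16, -2), Function('q')(6, Function('I')(2, -4))) = Mul(Mul(-16, -2), Mul(Pow(Add(-3, Rational(1, 3)), -1), Add(4, 6))) = Mul(32, Mul(Pow(Rational(-8, 3), -1), 10)) = Mul(32, Mul(Rational(-3, 8), 10)) = Mul(32, Rational(-15, 4)) = -120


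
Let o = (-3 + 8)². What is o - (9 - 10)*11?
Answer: 36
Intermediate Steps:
o = 25 (o = 5² = 25)
o - (9 - 10)*11 = 25 - (9 - 10)*11 = 25 - (-1)*11 = 25 - 1*(-11) = 25 + 11 = 36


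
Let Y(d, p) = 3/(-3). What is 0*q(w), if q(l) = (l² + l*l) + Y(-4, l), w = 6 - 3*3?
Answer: 0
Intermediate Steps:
w = -3 (w = 6 - 9 = -3)
Y(d, p) = -1 (Y(d, p) = -⅓*3 = -1)
q(l) = -1 + 2*l² (q(l) = (l² + l*l) - 1 = (l² + l²) - 1 = 2*l² - 1 = -1 + 2*l²)
0*q(w) = 0*(-1 + 2*(-3)²) = 0*(-1 + 2*9) = 0*(-1 + 18) = 0*17 = 0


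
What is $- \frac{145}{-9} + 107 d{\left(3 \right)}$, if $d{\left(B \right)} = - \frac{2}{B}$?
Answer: $- \frac{497}{9} \approx -55.222$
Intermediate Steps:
$- \frac{145}{-9} + 107 d{\left(3 \right)} = - \frac{145}{-9} + 107 \left(- \frac{2}{3}\right) = \left(-145\right) \left(- \frac{1}{9}\right) + 107 \left(\left(-2\right) \frac{1}{3}\right) = \frac{145}{9} + 107 \left(- \frac{2}{3}\right) = \frac{145}{9} - \frac{214}{3} = - \frac{497}{9}$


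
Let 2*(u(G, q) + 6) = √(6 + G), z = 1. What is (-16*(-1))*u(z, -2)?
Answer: -96 + 8*√7 ≈ -74.834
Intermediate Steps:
u(G, q) = -6 + √(6 + G)/2
(-16*(-1))*u(z, -2) = (-16*(-1))*(-6 + √(6 + 1)/2) = 16*(-6 + √7/2) = -96 + 8*√7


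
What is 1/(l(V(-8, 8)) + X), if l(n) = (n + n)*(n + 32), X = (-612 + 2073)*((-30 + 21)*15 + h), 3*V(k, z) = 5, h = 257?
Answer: 9/1605188 ≈ 5.6068e-6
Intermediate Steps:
V(k, z) = 5/3 (V(k, z) = (⅓)*5 = 5/3)
X = 178242 (X = (-612 + 2073)*((-30 + 21)*15 + 257) = 1461*(-9*15 + 257) = 1461*(-135 + 257) = 1461*122 = 178242)
l(n) = 2*n*(32 + n) (l(n) = (2*n)*(32 + n) = 2*n*(32 + n))
1/(l(V(-8, 8)) + X) = 1/(2*(5/3)*(32 + 5/3) + 178242) = 1/(2*(5/3)*(101/3) + 178242) = 1/(1010/9 + 178242) = 1/(1605188/9) = 9/1605188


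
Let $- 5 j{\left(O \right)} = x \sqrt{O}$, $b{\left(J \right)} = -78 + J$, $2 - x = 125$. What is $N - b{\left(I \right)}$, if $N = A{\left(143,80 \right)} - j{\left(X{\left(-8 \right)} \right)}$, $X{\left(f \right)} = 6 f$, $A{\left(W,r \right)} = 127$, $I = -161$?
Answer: $366 - \frac{492 i \sqrt{3}}{5} \approx 366.0 - 170.43 i$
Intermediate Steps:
$x = -123$ ($x = 2 - 125 = -123$)
$j{\left(O \right)} = \frac{123 \sqrt{O}}{5}$ ($j{\left(O \right)} = - \frac{\left(-123\right) \sqrt{O}}{5} = \frac{123 \sqrt{O}}{5}$)
$N = 127 - \frac{492 i \sqrt{3}}{5}$ ($N = 127 - \frac{123 \sqrt{6 \left(-8\right)}}{5} = 127 - \frac{123 \sqrt{-48}}{5} = 127 - \frac{123 \cdot 4 i \sqrt{3}}{5} = 127 - \frac{492 i \sqrt{3}}{5} \approx 127.0 - 170.43 i$)
$N - b{\left(I \right)} = \left(127 - \frac{492 i \sqrt{3}}{5}\right) - \left(-78 - 161\right) = \left(127 - \frac{492 i \sqrt{3}}{5}\right) - -239 = \left(127 - \frac{492 i \sqrt{3}}{5}\right) + 239 = 366 - \frac{492 i \sqrt{3}}{5}$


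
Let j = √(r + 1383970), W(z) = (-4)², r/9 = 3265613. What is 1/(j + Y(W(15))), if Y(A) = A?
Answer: -16/30774231 + √30774487/30774231 ≈ 0.00017974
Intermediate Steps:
r = 29390517 (r = 9*3265613 = 29390517)
W(z) = 16
j = √30774487 (j = √(29390517 + 1383970) = √30774487 ≈ 5547.5)
1/(j + Y(W(15))) = 1/(√30774487 + 16) = 1/(16 + √30774487)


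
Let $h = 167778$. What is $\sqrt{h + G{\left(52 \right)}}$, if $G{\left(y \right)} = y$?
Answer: $\sqrt{167830} \approx 409.67$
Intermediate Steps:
$\sqrt{h + G{\left(52 \right)}} = \sqrt{167778 + 52} = \sqrt{167830}$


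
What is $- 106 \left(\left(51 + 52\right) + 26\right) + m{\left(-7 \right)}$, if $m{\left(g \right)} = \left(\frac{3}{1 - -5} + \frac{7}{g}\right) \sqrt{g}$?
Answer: $-13674 - \frac{i \sqrt{7}}{2} \approx -13674.0 - 1.3229 i$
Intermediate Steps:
$m{\left(g \right)} = \sqrt{g} \left(\frac{1}{2} + \frac{7}{g}\right)$ ($m{\left(g \right)} = \left(\frac{3}{1 + 5} + \frac{7}{g}\right) \sqrt{g} = \left(\frac{3}{6} + \frac{7}{g}\right) \sqrt{g} = \left(3 \cdot \frac{1}{6} + \frac{7}{g}\right) \sqrt{g} = \left(\frac{1}{2} + \frac{7}{g}\right) \sqrt{g} = \sqrt{g} \left(\frac{1}{2} + \frac{7}{g}\right)$)
$- 106 \left(\left(51 + 52\right) + 26\right) + m{\left(-7 \right)} = - 106 \left(\left(51 + 52\right) + 26\right) + \frac{14 - 7}{2 i \sqrt{7}} = - 106 \left(103 + 26\right) + \frac{1}{2} \left(- \frac{i \sqrt{7}}{7}\right) 7 = \left(-106\right) 129 - \frac{i \sqrt{7}}{2} = -13674 - \frac{i \sqrt{7}}{2}$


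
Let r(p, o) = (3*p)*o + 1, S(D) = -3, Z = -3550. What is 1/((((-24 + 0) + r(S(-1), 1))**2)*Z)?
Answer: -1/3635200 ≈ -2.7509e-7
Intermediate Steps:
r(p, o) = 1 + 3*o*p (r(p, o) = 3*o*p + 1 = 1 + 3*o*p)
1/((((-24 + 0) + r(S(-1), 1))**2)*Z) = 1/(((-24 + 0) + (1 + 3*1*(-3)))**2*(-3550)) = -1/3550/(-24 + (1 - 9))**2 = -1/3550/(-24 - 8)**2 = -1/3550/(-32)**2 = -1/3550/1024 = (1/1024)*(-1/3550) = -1/3635200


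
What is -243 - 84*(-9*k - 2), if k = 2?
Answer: 1437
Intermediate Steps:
-243 - 84*(-9*k - 2) = -243 - 84*(-9*2 - 2) = -243 - 84*(-18 - 2) = -243 - 84*(-20) = -243 + 1680 = 1437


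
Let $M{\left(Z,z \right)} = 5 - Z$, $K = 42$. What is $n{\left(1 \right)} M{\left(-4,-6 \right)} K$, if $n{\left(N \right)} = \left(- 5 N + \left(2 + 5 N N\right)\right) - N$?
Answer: $378$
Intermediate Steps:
$n{\left(N \right)} = 2 - 6 N + 5 N^{2}$ ($n{\left(N \right)} = \left(- 5 N + \left(2 + 5 N^{2}\right)\right) - N = \left(2 - 5 N + 5 N^{2}\right) - N = 2 - 6 N + 5 N^{2}$)
$n{\left(1 \right)} M{\left(-4,-6 \right)} K = \left(2 - 6 + 5 \cdot 1^{2}\right) \left(5 - -4\right) 42 = \left(2 - 6 + 5 \cdot 1\right) \left(5 + 4\right) 42 = \left(2 - 6 + 5\right) 9 \cdot 42 = 1 \cdot 9 \cdot 42 = 9 \cdot 42 = 378$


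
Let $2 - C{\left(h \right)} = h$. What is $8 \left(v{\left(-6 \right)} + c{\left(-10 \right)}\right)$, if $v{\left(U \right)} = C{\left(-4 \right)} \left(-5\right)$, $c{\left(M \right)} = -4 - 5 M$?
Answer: $128$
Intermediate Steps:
$C{\left(h \right)} = 2 - h$
$v{\left(U \right)} = -30$ ($v{\left(U \right)} = \left(2 - -4\right) \left(-5\right) = \left(2 + 4\right) \left(-5\right) = 6 \left(-5\right) = -30$)
$8 \left(v{\left(-6 \right)} + c{\left(-10 \right)}\right) = 8 \left(-30 - -46\right) = 8 \left(-30 + \left(-4 + 50\right)\right) = 8 \left(-30 + 46\right) = 8 \cdot 16 = 128$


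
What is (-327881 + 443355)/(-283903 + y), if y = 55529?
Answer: -57737/114187 ≈ -0.50564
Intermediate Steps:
(-327881 + 443355)/(-283903 + y) = (-327881 + 443355)/(-283903 + 55529) = 115474/(-228374) = 115474*(-1/228374) = -57737/114187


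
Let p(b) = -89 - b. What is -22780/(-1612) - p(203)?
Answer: 123371/403 ≈ 306.13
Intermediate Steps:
-22780/(-1612) - p(203) = -22780/(-1612) - (-89 - 1*203) = -22780*(-1/1612) - (-89 - 203) = 5695/403 - 1*(-292) = 5695/403 + 292 = 123371/403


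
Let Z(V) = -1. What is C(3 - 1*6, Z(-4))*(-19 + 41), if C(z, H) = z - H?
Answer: -44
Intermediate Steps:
C(3 - 1*6, Z(-4))*(-19 + 41) = ((3 - 1*6) - 1*(-1))*(-19 + 41) = ((3 - 6) + 1)*22 = (-3 + 1)*22 = -2*22 = -44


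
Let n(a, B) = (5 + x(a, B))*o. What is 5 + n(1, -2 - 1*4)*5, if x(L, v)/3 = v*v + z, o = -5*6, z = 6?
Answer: -19645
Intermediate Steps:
o = -30
x(L, v) = 18 + 3*v² (x(L, v) = 3*(v*v + 6) = 3*(v² + 6) = 3*(6 + v²) = 18 + 3*v²)
n(a, B) = -690 - 90*B² (n(a, B) = (5 + (18 + 3*B²))*(-30) = (23 + 3*B²)*(-30) = -690 - 90*B²)
5 + n(1, -2 - 1*4)*5 = 5 + (-690 - 90*(-2 - 1*4)²)*5 = 5 + (-690 - 90*(-2 - 4)²)*5 = 5 + (-690 - 90*(-6)²)*5 = 5 + (-690 - 90*36)*5 = 5 + (-690 - 3240)*5 = 5 - 3930*5 = 5 - 19650 = -19645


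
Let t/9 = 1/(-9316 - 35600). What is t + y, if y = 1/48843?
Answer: -131557/731277396 ≈ -0.00017990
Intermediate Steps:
t = -3/14972 (t = 9/(-9316 - 35600) = 9/(-44916) = 9*(-1/44916) = -3/14972 ≈ -0.00020037)
y = 1/48843 ≈ 2.0474e-5
t + y = -3/14972 + 1/48843 = -131557/731277396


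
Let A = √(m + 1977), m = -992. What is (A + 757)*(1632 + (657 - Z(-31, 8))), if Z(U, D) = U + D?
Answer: 1750184 + 2312*√985 ≈ 1.8227e+6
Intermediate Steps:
Z(U, D) = D + U
A = √985 (A = √(-992 + 1977) = √985 ≈ 31.385)
(A + 757)*(1632 + (657 - Z(-31, 8))) = (√985 + 757)*(1632 + (657 - (8 - 31))) = (757 + √985)*(1632 + (657 - 1*(-23))) = (757 + √985)*(1632 + (657 + 23)) = (757 + √985)*(1632 + 680) = (757 + √985)*2312 = 1750184 + 2312*√985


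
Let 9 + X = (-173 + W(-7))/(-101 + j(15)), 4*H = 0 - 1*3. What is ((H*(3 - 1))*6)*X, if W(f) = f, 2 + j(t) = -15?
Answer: 3969/59 ≈ 67.271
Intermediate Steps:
j(t) = -17 (j(t) = -2 - 15 = -17)
H = -3/4 (H = (0 - 1*3)/4 = (0 - 3)/4 = (1/4)*(-3) = -3/4 ≈ -0.75000)
X = -441/59 (X = -9 + (-173 - 7)/(-101 - 17) = -9 - 180/(-118) = -9 - 180*(-1/118) = -9 + 90/59 = -441/59 ≈ -7.4746)
((H*(3 - 1))*6)*X = (-3*(3 - 1)/4*6)*(-441/59) = (-3/4*2*6)*(-441/59) = -3/2*6*(-441/59) = -9*(-441/59) = 3969/59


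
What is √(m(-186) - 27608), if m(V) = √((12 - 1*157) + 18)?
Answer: √(-27608 + I*√127) ≈ 0.0339 + 166.16*I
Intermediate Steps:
m(V) = I*√127 (m(V) = √((12 - 157) + 18) = √(-145 + 18) = √(-127) = I*√127)
√(m(-186) - 27608) = √(I*√127 - 27608) = √(-27608 + I*√127)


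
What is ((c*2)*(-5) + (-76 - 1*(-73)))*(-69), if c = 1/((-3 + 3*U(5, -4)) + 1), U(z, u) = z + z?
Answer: 3243/14 ≈ 231.64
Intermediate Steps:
U(z, u) = 2*z
c = 1/28 (c = 1/((-3 + 3*(2*5)) + 1) = 1/((-3 + 3*10) + 1) = 1/((-3 + 30) + 1) = 1/(27 + 1) = 1/28 ≈ 0.035714)
((c*2)*(-5) + (-76 - 1*(-73)))*(-69) = (((1/28)*2)*(-5) + (-76 - 1*(-73)))*(-69) = ((1/14)*(-5) + (-76 + 73))*(-69) = (-5/14 - 3)*(-69) = -47/14*(-69) = 3243/14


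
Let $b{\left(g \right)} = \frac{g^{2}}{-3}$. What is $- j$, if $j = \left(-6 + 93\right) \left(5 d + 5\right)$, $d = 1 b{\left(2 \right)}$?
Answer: $145$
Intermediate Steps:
$b{\left(g \right)} = - \frac{g^{2}}{3}$
$d = - \frac{4}{3}$ ($d = 1 \left(- \frac{2^{2}}{3}\right) = 1 \left(\left(- \frac{1}{3}\right) 4\right) = 1 \left(- \frac{4}{3}\right) = - \frac{4}{3} \approx -1.3333$)
$j = -145$ ($j = \left(-6 + 93\right) \left(5 \left(- \frac{4}{3}\right) + 5\right) = 87 \left(- \frac{20}{3} + 5\right) = 87 \left(- \frac{5}{3}\right) = -145$)
$- j = \left(-1\right) \left(-145\right) = 145$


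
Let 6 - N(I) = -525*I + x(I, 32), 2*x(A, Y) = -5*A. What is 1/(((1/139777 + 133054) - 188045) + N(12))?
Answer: -139777/6800849934 ≈ -2.0553e-5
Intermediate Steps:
x(A, Y) = -5*A/2 (x(A, Y) = (-5*A)/2 = -5*A/2)
N(I) = 6 + 1055*I/2 (N(I) = 6 - (-525*I - 5*I/2) = 6 - (-1055)*I/2 = 6 + 1055*I/2)
1/(((1/139777 + 133054) - 188045) + N(12)) = 1/(((1/139777 + 133054) - 188045) + (6 + (1055/2)*12)) = 1/(((1/139777 + 133054) - 188045) + (6 + 6330)) = 1/((18597888959/139777 - 188045) + 6336) = 1/(-7686477006/139777 + 6336) = 1/(-6800849934/139777) = -139777/6800849934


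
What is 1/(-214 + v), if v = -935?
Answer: -1/1149 ≈ -0.00087032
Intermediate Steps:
1/(-214 + v) = 1/(-214 - 935) = 1/(-1149) = -1/1149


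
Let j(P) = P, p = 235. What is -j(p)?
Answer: -235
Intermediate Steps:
-j(p) = -1*235 = -235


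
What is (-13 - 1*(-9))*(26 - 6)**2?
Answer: -1600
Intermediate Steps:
(-13 - 1*(-9))*(26 - 6)**2 = (-13 + 9)*20**2 = -4*400 = -1600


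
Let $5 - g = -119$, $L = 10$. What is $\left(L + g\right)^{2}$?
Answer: $17956$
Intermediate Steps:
$g = 124$ ($g = 5 - -119 = 5 + 119 = 124$)
$\left(L + g\right)^{2} = \left(10 + 124\right)^{2} = 134^{2} = 17956$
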